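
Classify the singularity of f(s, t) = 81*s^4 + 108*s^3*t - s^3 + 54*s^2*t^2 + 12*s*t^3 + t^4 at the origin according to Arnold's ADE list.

E6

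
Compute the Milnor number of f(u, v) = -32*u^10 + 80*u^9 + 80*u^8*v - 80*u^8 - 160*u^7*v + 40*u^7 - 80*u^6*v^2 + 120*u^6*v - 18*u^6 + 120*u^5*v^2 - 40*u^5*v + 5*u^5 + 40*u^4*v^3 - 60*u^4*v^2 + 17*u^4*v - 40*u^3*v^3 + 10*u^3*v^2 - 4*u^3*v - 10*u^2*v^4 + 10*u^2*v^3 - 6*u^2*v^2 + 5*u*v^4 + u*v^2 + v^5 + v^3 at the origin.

6

The Hessian of f at 0 has rank 0. Corank 2; j^3 = v^2*(u + v) has shape L^2 M (L != M), so D-series; mu = 6 gives D_6.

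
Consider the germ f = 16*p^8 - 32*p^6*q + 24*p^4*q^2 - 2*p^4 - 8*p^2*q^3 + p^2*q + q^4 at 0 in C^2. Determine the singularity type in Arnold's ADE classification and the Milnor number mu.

Type D_5, Milnor number mu = 5.

The Hessian of f at 0 has rank 0. Corank 2; j^3 = p^2*q has shape L^2 M (L != M), so D-series; mu = 5 gives D_5.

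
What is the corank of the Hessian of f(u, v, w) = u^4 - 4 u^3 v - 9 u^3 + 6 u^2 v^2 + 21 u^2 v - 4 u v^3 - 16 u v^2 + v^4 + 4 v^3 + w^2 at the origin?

2

Hessian at 0 has rank 1.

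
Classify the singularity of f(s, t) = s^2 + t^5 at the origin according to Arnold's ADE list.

A_{4}

The Hessian of f at 0 is [[2, 0], [0, 0]] with rank 1, so corank 1. A Groebner basis of the Jacobian ideal J(f) in C{s,t} is {t^4, s}; counting standard monomials gives mu = 4. Corank 1: A-series; mu = 4 gives A_4.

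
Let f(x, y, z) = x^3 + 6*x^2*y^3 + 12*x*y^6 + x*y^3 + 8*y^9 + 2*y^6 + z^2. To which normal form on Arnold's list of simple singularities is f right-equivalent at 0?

The Hessian of f at 0 has rank 1. Corank 2; j^3 = x^3 is a perfect cube, so E-series; the 4-jet and mu = 7 give E_7.

E_7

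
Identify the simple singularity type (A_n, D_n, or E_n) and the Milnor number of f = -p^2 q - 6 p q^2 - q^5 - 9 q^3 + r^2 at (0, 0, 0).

The Hessian of f at 0 has rank 1. Corank 2; j^3 = -q*(p + 3*q)^2 has shape L^2 M (L != M), so D-series; mu = 6 gives D_6.

Type D_{6}, Milnor number mu = 6.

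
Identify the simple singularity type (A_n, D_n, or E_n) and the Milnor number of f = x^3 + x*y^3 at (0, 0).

The Hessian of f at 0 is [[0, 0], [0, 0]] with rank 0, so corank 2. A Groebner basis of the Jacobian ideal J(f) in C{x,y} is {x^3, x*y^2, 3*x^2 + y^3}; counting standard monomials gives mu = 7. Corank 2; j^3 = x^3 is a perfect cube, so E-series; the 4-jet and mu = 7 give E_7.

Type E_{7}, Milnor number mu = 7.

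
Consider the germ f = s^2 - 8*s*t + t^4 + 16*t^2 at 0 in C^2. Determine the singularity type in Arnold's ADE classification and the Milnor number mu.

The Hessian of f at 0 is [[2, -8], [-8, 32]] with rank 1, so corank 1. A Groebner basis of the Jacobian ideal J(f) in C{s,t} is {t^3, s - 4*t}; counting standard monomials gives mu = 3. Corank 1: A-series; mu = 3 gives A_3.

Type A_3, Milnor number mu = 3.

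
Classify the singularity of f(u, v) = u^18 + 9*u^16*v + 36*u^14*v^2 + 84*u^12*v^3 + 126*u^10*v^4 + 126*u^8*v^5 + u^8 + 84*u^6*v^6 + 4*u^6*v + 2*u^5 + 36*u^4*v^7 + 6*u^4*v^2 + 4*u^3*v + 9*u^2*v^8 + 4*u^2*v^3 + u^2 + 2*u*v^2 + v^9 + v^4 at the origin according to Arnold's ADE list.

A_{8}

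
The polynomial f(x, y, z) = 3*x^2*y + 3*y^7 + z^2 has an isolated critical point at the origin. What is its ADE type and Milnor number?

Type D_8, Milnor number mu = 8.

The Hessian of f at 0 has rank 1. Corank 2; j^3 = 3*x^2*y has shape L^2 M (L != M), so D-series; mu = 8 gives D_8.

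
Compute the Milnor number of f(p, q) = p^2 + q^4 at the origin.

The Hessian of f at 0 has rank 1. Corank 1: A-series; mu = 3 gives A_3.

3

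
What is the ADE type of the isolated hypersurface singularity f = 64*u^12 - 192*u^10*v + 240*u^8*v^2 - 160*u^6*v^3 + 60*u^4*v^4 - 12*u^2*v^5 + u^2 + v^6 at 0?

A5

The Hessian of f at 0 has rank 1. Corank 1: A-series; mu = 5 gives A_5.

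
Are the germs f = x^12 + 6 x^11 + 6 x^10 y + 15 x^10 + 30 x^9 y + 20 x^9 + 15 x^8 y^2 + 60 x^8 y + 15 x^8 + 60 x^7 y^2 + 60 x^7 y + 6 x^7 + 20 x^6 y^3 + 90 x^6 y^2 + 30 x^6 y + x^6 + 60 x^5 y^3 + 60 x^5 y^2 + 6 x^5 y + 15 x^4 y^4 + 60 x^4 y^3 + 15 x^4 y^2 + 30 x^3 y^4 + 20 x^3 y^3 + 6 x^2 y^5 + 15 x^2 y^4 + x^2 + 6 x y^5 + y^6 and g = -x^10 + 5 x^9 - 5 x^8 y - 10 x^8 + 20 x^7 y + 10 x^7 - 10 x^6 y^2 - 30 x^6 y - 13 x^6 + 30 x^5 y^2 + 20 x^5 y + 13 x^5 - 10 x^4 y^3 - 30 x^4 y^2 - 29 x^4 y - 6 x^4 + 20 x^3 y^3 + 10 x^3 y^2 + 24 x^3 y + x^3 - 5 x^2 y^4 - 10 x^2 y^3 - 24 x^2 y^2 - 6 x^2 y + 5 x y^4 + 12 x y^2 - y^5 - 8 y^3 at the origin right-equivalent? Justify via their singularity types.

No.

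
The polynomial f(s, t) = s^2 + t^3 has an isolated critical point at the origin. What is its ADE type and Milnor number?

The Hessian of f at 0 has rank 1. Corank 1: A-series; mu = 2 gives A_2.

Type A_{2}, Milnor number mu = 2.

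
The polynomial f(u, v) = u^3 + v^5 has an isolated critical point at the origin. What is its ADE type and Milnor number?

Type E_8, Milnor number mu = 8.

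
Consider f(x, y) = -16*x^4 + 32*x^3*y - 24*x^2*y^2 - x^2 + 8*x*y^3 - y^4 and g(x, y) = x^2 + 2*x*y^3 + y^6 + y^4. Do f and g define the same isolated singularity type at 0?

Yes.

The Hessian of f at 0 is [[-2, 0], [0, 0]] with rank 1, so corank 1. A Groebner basis of the Jacobian ideal J(f) in C{x,y} is {y^3, x}; counting standard monomials gives mu = 3. Corank 1: A-series; mu = 3 gives A_3. The Hessian of g at 0 is [[2, 0], [0, 0]] with rank 1, so corank 1. A Groebner basis of the Jacobian ideal J(g) in C{x,y} is {y^3, x}; counting standard monomials gives mu = 3. Corank 1: A-series; mu = 3 gives A_3. Both have type A_3, hence right-equivalent.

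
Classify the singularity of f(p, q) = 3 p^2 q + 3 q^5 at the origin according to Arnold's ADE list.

D6

The Hessian of f at 0 is [[0, 0], [0, 0]] with rank 0, so corank 2. A Groebner basis of the Jacobian ideal J(f) in C{p,q} is {p^2/5 + q^4, p^3, p*q}; counting standard monomials gives mu = 6. Corank 2; j^3 = 3*p^2*q has shape L^2 M (L != M), so D-series; mu = 6 gives D_6.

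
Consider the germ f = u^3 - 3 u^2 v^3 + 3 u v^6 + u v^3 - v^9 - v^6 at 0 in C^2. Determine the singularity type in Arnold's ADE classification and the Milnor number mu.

Type E_{7}, Milnor number mu = 7.

The Hessian of f at 0 has rank 0. Corank 2; j^3 = u^3 is a perfect cube, so E-series; the 4-jet and mu = 7 give E_7.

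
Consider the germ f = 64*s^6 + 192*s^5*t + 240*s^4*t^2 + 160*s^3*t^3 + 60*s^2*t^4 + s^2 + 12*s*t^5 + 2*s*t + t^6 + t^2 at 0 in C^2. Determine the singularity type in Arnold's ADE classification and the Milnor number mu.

Type A_{5}, Milnor number mu = 5.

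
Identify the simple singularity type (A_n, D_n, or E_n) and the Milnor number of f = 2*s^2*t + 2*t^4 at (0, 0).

Type D5, Milnor number mu = 5.

The Hessian of f at 0 has rank 0. Corank 2; j^3 = 2*s^2*t has shape L^2 M (L != M), so D-series; mu = 5 gives D_5.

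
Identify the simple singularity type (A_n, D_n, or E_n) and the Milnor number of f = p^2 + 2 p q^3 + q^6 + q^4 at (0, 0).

Type A3, Milnor number mu = 3.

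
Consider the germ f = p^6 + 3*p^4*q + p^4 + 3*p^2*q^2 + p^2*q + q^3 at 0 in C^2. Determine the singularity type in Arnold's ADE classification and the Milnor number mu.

The Hessian of f at 0 is [[0, 0], [0, 0]] with rank 0, so corank 2. A Groebner basis of the Jacobian ideal J(f) in C{p,q} is {q^3, p^2 + 3*q^2, p*q}; counting standard monomials gives mu = 4. Corank 2; j^3 = q*(p^2 + q^2) splits into three distinct lines over C (the quadratic factor has nonzero discriminant), so D_4.

Type D4, Milnor number mu = 4.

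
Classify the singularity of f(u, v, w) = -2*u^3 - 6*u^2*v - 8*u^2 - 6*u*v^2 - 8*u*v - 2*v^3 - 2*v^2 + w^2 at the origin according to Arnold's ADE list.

The Hessian of f at 0 is [[-16, -8, 0], [-8, -4, 0], [0, 0, 2]] with rank 2, so corank 1. A Groebner basis of the Jacobian ideal J(f) in C{u,v,w} is {v^2, u + v/2, w}; counting standard monomials gives mu = 2. Corank 1: A-series; mu = 2 gives A_2.

A2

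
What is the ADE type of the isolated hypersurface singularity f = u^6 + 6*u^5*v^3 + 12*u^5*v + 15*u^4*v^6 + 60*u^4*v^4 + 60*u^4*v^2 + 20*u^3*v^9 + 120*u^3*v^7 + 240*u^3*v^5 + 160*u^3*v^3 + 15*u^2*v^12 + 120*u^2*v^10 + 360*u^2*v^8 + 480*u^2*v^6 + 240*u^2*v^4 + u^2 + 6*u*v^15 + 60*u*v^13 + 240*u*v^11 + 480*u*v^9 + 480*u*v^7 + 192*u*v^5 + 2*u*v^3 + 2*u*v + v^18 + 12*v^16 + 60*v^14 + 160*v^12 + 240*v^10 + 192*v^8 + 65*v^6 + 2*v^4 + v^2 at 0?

A_{5}

The Hessian of f at 0 has rank 1. Corank 1: A-series; mu = 5 gives A_5.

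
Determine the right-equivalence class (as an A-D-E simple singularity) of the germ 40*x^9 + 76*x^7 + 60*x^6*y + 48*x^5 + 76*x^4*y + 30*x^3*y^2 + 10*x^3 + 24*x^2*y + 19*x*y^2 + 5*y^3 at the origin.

The Hessian of f at 0 is [[0, 0], [0, 0]] with rank 0, so corank 2. A Groebner basis of the Jacobian ideal J(f) in C{x,y} is {y^3, x^2 - y^2/6, x*y + y^2/2}; counting standard monomials gives mu = 4. Corank 2; j^3 = (x + y)*(10*x^2 + 14*x*y + 5*y^2) splits into three distinct lines over C (the quadratic factor has nonzero discriminant), so D_4.

D4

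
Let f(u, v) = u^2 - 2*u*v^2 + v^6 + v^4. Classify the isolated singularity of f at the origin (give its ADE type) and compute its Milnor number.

Type A_5, Milnor number mu = 5.

The Hessian of f at 0 has rank 1. Corank 1: A-series; mu = 5 gives A_5.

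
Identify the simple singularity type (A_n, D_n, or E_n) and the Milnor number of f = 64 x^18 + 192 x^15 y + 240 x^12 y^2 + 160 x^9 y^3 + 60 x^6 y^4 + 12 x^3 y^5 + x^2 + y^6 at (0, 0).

The Hessian of f at 0 has rank 1. Corank 1: A-series; mu = 5 gives A_5.

Type A5, Milnor number mu = 5.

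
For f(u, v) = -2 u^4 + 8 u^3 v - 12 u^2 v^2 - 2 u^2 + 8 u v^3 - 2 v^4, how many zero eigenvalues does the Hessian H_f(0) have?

1

Hessian at 0 has rank 1.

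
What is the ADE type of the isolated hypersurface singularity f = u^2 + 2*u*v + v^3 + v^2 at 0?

A_2

The Hessian of f at 0 is [[2, 2], [2, 2]] with rank 1, so corank 1. A Groebner basis of the Jacobian ideal J(f) in C{u,v} is {v^2, u + v}; counting standard monomials gives mu = 2. Corank 1: A-series; mu = 2 gives A_2.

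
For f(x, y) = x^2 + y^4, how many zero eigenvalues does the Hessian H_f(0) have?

Hessian at 0 has rank 1.

1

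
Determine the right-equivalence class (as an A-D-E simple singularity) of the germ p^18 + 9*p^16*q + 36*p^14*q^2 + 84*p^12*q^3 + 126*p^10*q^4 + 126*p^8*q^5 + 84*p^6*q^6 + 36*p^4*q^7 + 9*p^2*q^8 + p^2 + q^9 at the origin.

The Hessian of f at 0 has rank 1. Corank 1: A-series; mu = 8 gives A_8.

A8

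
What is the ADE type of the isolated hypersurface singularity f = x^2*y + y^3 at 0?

The Hessian of f at 0 has rank 0. Corank 2; j^3 = y*(x^2 + y^2) splits into three distinct lines over C (the quadratic factor has nonzero discriminant), so D_4.

D_{4}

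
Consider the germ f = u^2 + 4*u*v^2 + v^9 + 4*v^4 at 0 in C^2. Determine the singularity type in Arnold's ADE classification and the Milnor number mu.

The Hessian of f at 0 has rank 1. Corank 1: A-series; mu = 8 gives A_8.

Type A8, Milnor number mu = 8.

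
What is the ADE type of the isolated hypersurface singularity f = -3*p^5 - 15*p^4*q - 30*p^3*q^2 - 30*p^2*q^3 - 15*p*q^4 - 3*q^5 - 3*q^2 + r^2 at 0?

The Hessian of f at 0 has rank 2. Corank 1: A-series; mu = 4 gives A_4.

A_4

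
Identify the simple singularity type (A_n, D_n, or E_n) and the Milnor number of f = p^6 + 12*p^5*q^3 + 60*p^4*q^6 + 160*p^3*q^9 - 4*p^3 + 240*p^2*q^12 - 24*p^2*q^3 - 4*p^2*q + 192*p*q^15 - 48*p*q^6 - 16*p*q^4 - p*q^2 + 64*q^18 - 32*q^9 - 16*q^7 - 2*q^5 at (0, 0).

Type D7, Milnor number mu = 7.

The Hessian of f at 0 has rank 0. Corank 2; j^3 = -p*(2*p + q)^2 has shape L^2 M (L != M), so D-series; mu = 7 gives D_7.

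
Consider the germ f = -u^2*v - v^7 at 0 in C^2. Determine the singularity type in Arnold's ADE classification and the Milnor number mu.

Type D8, Milnor number mu = 8.

The Hessian of f at 0 has rank 0. Corank 2; j^3 = -u^2*v has shape L^2 M (L != M), so D-series; mu = 8 gives D_8.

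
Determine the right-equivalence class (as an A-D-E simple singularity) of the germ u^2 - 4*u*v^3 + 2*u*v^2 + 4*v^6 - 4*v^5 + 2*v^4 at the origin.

A_3

The Hessian of f at 0 has rank 1. Corank 1: A-series; mu = 3 gives A_3.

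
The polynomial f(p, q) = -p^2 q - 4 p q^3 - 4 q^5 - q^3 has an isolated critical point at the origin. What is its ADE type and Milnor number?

Type D_4, Milnor number mu = 4.

The Hessian of f at 0 has rank 0. Corank 2; j^3 = -q*(p^2 + q^2) splits into three distinct lines over C (the quadratic factor has nonzero discriminant), so D_4.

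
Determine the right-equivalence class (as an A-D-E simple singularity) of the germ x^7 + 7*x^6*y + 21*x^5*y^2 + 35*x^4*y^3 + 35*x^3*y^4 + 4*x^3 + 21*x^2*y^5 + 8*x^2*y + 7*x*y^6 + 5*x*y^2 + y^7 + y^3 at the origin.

D_{8}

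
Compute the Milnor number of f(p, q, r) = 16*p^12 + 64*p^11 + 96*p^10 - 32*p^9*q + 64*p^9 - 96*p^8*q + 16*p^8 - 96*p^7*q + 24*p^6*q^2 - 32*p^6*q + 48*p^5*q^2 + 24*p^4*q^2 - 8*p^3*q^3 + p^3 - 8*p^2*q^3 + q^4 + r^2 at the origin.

6

The Hessian of f at 0 has rank 1. Corank 2; j^3 = p^3 is a perfect cube, so E-series; the 4-jet and mu = 6 give E_6.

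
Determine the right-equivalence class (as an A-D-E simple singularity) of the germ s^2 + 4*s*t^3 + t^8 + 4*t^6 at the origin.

The Hessian of f at 0 is [[2, 0], [0, 0]] with rank 1, so corank 1. A Groebner basis of the Jacobian ideal J(f) in C{s,t} is {s^3, s^2*t, s/2 + t^3}; counting standard monomials gives mu = 7. Corank 1: A-series; mu = 7 gives A_7.

A_7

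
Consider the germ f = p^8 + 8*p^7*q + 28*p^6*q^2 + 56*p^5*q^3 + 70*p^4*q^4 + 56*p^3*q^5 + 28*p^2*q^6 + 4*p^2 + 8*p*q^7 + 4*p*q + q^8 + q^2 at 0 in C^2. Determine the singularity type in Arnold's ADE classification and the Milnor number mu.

Type A7, Milnor number mu = 7.

The Hessian of f at 0 is [[8, 4], [4, 2]] with rank 1, so corank 1. A Groebner basis of the Jacobian ideal J(f) in C{p,q} is {q^7, p + q/2}; counting standard monomials gives mu = 7. Corank 1: A-series; mu = 7 gives A_7.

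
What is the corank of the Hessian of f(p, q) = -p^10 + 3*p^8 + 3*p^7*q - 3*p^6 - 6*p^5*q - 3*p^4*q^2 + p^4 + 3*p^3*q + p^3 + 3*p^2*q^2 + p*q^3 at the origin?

2

Hessian at 0 has rank 0.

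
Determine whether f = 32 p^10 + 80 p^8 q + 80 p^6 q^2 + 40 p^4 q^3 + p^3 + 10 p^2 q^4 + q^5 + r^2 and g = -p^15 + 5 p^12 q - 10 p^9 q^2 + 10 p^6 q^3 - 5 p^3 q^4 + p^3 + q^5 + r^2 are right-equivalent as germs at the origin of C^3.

Yes.

The Hessian of f at 0 is [[0, 0, 0], [0, 0, 0], [0, 0, 2]] with rank 1, so corank 2. A Groebner basis of the Jacobian ideal J(f) in C{p,q,r} is {q^4, p^2, r}; counting standard monomials gives mu = 8. Corank 2; j^3 = p^3 is a perfect cube, so E-series; the 5-jet and mu = 8 give E_8. The Hessian of g at 0 is [[0, 0, 0], [0, 0, 0], [0, 0, 2]] with rank 1, so corank 2. A Groebner basis of the Jacobian ideal J(g) in C{p,q,r} is {q^4, p^2, r}; counting standard monomials gives mu = 8. Corank 2; j^3 = p^3 is a perfect cube, so E-series; the 5-jet and mu = 8 give E_8. Both have type E_8, hence right-equivalent.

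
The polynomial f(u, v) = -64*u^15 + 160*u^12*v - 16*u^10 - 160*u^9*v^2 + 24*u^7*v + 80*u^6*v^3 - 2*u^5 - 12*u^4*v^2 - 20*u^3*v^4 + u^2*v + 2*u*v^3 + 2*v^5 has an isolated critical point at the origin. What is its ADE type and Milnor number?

The Hessian of f at 0 is [[0, 0], [0, 0]] with rank 0, so corank 2. A Groebner basis of the Jacobian ideal J(f) in C{u,v} is {u^3, u^2*v, -u^2/4 + u*v^2, u*v + v^3}; counting standard monomials gives mu = 6. Corank 2; j^3 = u^2*v has shape L^2 M (L != M), so D-series; mu = 6 gives D_6.

Type D_{6}, Milnor number mu = 6.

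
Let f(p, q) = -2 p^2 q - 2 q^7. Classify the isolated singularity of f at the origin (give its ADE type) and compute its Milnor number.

The Hessian of f at 0 has rank 0. Corank 2; j^3 = -2*p^2*q has shape L^2 M (L != M), so D-series; mu = 8 gives D_8.

Type D_8, Milnor number mu = 8.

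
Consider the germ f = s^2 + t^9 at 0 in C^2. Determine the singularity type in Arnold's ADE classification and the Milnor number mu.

Type A8, Milnor number mu = 8.

The Hessian of f at 0 has rank 1. Corank 1: A-series; mu = 8 gives A_8.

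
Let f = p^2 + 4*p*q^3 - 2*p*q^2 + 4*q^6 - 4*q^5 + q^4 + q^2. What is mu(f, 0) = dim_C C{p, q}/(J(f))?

The Hessian of f at 0 has rank 2. Corank 0: nondegenerate Morse point, so A_1.

1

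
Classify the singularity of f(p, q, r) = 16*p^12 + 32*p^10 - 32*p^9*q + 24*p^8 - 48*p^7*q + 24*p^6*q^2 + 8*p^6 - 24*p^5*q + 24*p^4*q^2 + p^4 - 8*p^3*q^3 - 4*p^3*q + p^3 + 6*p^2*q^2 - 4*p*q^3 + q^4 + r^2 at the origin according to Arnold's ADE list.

The Hessian of f at 0 has rank 1. Corank 2; j^3 = p^3 is a perfect cube, so E-series; the 4-jet and mu = 6 give E_6.

E_{6}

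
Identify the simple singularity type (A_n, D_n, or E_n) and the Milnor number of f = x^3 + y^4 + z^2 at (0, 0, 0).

The Hessian of f at 0 is [[0, 0, 0], [0, 0, 0], [0, 0, 2]] with rank 1, so corank 2. A Groebner basis of the Jacobian ideal J(f) in C{x,y,z} is {y^3, x^2, z}; counting standard monomials gives mu = 6. Corank 2; j^3 = x^3 is a perfect cube, so E-series; the 4-jet and mu = 6 give E_6.

Type E_6, Milnor number mu = 6.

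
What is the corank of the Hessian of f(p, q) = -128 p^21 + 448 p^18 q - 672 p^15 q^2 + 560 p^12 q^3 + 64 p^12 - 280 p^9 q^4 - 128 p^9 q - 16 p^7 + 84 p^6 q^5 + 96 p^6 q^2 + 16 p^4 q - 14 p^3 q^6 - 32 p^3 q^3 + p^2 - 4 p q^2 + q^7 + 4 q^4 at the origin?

Hessian at 0 has rank 1.

1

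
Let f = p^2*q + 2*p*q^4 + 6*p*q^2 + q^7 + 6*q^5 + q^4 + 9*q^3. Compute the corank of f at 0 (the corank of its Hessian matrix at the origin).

2

Hessian at 0 has rank 0.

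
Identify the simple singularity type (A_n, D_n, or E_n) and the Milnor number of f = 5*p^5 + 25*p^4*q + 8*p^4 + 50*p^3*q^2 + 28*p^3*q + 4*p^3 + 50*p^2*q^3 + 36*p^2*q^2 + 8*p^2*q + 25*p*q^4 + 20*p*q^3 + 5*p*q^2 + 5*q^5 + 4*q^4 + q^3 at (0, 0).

The Hessian of f at 0 has rank 0. Corank 2; j^3 = (p + q)*(2*p + q)^2 has shape L^2 M (L != M), so D-series; mu = 6 gives D_6.

Type D_{6}, Milnor number mu = 6.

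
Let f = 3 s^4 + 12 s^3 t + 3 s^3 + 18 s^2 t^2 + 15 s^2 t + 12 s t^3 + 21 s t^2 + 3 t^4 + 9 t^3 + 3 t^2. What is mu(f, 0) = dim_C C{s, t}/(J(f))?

2

The Hessian of f at 0 is [[0, 0], [0, 6]] with rank 1, so corank 1. A Groebner basis of the Jacobian ideal J(f) in C{s,t} is {s^2, t}; counting standard monomials gives mu = 2. Corank 1: A-series; mu = 2 gives A_2.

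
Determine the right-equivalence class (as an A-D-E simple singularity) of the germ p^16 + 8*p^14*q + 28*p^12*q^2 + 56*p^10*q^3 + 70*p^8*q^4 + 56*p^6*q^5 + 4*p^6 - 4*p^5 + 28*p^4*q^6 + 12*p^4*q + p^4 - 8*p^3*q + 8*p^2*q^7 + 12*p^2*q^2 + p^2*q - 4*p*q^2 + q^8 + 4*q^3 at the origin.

D_9

The Hessian of f at 0 has rank 0. Corank 2; j^3 = q*(p - 2*q)^2 has shape L^2 M (L != M), so D-series; mu = 9 gives D_9.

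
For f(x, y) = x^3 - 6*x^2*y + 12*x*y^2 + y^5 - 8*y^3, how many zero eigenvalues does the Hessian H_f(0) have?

2

The Hessian at 0 is [[0, 0], [0, 0]] of rank 0; hence corank 2.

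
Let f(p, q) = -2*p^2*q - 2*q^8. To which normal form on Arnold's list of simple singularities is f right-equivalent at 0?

D_{9}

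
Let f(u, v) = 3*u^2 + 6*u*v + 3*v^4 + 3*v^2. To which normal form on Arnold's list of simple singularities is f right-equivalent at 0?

The Hessian of f at 0 is [[6, 6], [6, 6]] with rank 1, so corank 1. A Groebner basis of the Jacobian ideal J(f) in C{u,v} is {v^3, u + v}; counting standard monomials gives mu = 3. Corank 1: A-series; mu = 3 gives A_3.

A3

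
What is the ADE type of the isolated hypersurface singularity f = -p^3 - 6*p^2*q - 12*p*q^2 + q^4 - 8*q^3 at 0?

E_6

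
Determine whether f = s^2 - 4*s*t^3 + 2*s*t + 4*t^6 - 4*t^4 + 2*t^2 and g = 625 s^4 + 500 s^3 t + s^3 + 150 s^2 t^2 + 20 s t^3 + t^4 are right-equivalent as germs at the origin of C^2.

No.

The Hessian of f at 0 is [[2, 2], [2, 4]] with rank 2, so corank 0. A Groebner basis of the Jacobian ideal J(f) in C{s,t} is {s, t}; counting standard monomials gives mu = 1. Corank 0: nondegenerate Morse point, so A_1. The Hessian of g at 0 is [[0, 0], [0, 0]] with rank 0, so corank 2. A Groebner basis of the Jacobian ideal J(g) in C{s,t} is {t^4, s*t^2 + t^3/15, s^2}; counting standard monomials gives mu = 6. Corank 2; j^3 = s^3 is a perfect cube, so E-series; the 4-jet and mu = 6 give E_6. f is A_1 but g is E_6, hence not right-equivalent.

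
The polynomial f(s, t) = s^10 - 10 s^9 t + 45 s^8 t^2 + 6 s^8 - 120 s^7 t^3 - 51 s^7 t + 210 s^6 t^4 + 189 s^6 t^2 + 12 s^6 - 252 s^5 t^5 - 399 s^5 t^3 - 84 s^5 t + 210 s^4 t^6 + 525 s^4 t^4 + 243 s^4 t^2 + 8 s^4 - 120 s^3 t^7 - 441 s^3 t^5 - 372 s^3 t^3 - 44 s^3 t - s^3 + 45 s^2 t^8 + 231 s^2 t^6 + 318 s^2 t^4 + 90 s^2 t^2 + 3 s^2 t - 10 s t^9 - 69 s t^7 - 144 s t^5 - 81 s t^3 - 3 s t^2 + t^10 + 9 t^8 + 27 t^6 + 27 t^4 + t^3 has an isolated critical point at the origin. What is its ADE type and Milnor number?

Type E7, Milnor number mu = 7.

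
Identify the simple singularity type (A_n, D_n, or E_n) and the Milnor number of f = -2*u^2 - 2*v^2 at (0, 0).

The Hessian of f at 0 has rank 2. Corank 0: nondegenerate Morse point, so A_1.

Type A_1, Milnor number mu = 1.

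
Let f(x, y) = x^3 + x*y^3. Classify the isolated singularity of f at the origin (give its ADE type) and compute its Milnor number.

Type E_7, Milnor number mu = 7.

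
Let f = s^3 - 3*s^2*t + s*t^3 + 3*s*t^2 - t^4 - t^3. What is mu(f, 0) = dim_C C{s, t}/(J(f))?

7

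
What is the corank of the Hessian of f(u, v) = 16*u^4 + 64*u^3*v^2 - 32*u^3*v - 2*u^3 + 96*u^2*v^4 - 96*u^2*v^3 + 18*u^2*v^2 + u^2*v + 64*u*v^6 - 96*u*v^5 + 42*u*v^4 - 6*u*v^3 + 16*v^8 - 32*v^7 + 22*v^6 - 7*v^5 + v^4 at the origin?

Hessian at 0 has rank 0.

2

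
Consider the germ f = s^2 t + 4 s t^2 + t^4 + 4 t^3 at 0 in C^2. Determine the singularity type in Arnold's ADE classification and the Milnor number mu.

The Hessian of f at 0 has rank 0. Corank 2; j^3 = t*(s + 2*t)^2 has shape L^2 M (L != M), so D-series; mu = 5 gives D_5.

Type D5, Milnor number mu = 5.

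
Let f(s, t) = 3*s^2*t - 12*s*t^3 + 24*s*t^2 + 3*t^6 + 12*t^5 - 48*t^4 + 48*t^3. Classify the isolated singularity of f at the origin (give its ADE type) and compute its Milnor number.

The Hessian of f at 0 has rank 0. Corank 2; j^3 = 3*t*(s + 4*t)^2 has shape L^2 M (L != M), so D-series; mu = 7 gives D_7.

Type D_{7}, Milnor number mu = 7.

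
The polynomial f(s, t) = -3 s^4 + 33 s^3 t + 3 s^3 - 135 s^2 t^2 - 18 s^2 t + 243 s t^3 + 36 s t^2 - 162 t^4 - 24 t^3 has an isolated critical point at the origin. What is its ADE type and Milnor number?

Type E_{7}, Milnor number mu = 7.

The Hessian of f at 0 has rank 0. Corank 2; j^3 = 3*(s - 2*t)^3 is a perfect cube, so E-series; the 4-jet and mu = 7 give E_7.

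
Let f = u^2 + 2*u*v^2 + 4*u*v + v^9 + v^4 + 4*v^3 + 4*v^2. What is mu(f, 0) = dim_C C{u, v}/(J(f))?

The Hessian of f at 0 is [[2, 4], [4, 8]] with rank 1, so corank 1. A Groebner basis of the Jacobian ideal J(f) in C{u,v} is {u^4 + 8*u^3*v - 24*u^3 - 80*u^2*v + 80*u^2 + 192*u*v - 64*u - 128*v, u + v^2 + 2*v}; counting standard monomials gives mu = 8. Corank 1: A-series; mu = 8 gives A_8.

8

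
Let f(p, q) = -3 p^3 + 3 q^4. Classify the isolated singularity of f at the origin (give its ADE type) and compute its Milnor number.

The Hessian of f at 0 has rank 0. Corank 2; j^3 = -3*p^3 is a perfect cube, so E-series; the 4-jet and mu = 6 give E_6.

Type E6, Milnor number mu = 6.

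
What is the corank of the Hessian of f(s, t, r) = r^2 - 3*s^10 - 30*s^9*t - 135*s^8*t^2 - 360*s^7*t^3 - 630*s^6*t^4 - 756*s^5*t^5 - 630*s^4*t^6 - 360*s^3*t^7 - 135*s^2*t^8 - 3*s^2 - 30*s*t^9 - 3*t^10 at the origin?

1

The Hessian at 0 is [[-6, 0, 0], [0, 0, 0], [0, 0, 2]] of rank 2; hence corank 1.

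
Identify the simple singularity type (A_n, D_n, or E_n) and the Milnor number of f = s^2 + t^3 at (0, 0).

Type A2, Milnor number mu = 2.

The Hessian of f at 0 has rank 1. Corank 1: A-series; mu = 2 gives A_2.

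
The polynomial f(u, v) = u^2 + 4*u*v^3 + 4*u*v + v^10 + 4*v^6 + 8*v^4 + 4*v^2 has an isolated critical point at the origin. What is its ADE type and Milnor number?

Type A_9, Milnor number mu = 9.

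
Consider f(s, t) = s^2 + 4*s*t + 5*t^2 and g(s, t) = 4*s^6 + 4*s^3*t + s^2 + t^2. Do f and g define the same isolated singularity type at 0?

Yes.

The Hessian of f at 0 has rank 2. Corank 0: nondegenerate Morse point, so A_1. The Hessian of g at 0 has rank 2. Corank 0: nondegenerate Morse point, so A_1. Both have type A_1, hence right-equivalent.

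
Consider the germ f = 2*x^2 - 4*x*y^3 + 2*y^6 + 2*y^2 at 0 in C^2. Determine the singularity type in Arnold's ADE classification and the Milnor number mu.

The Hessian of f at 0 is [[4, 0], [0, 4]] with rank 2, so corank 0. A Groebner basis of the Jacobian ideal J(f) in C{x,y} is {x, y}; counting standard monomials gives mu = 1. Corank 0: nondegenerate Morse point, so A_1.

Type A_{1}, Milnor number mu = 1.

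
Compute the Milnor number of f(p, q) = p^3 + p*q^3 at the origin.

The Hessian of f at 0 has rank 0. Corank 2; j^3 = p^3 is a perfect cube, so E-series; the 4-jet and mu = 7 give E_7.

7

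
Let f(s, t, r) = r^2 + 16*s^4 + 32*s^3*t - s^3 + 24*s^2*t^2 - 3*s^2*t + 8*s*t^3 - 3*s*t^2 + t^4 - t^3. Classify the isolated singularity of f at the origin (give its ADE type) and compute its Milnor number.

Type E_{6}, Milnor number mu = 6.

The Hessian of f at 0 has rank 1. Corank 2; j^3 = -(s + t)^3 is a perfect cube, so E-series; the 4-jet and mu = 6 give E_6.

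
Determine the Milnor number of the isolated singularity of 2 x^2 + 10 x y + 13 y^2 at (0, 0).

1

The Hessian of f at 0 has rank 2. Corank 0: nondegenerate Morse point, so A_1.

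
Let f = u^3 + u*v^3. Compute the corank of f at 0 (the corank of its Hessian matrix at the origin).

2

Hessian at 0 has rank 0.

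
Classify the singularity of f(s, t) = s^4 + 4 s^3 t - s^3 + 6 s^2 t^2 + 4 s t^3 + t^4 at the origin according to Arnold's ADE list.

E6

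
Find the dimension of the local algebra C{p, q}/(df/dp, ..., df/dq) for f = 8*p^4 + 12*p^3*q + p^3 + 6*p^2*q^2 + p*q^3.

7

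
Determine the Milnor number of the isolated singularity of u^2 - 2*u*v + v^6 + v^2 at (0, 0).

5

The Hessian of f at 0 is [[2, -2], [-2, 2]] with rank 1, so corank 1. A Groebner basis of the Jacobian ideal J(f) in C{u,v} is {v^5, u - v}; counting standard monomials gives mu = 5. Corank 1: A-series; mu = 5 gives A_5.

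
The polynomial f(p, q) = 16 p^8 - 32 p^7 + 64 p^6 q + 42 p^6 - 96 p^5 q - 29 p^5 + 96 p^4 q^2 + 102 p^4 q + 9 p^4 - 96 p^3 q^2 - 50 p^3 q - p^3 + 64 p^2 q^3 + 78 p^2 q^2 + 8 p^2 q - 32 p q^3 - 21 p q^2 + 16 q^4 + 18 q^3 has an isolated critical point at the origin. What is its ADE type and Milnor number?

Type D_5, Milnor number mu = 5.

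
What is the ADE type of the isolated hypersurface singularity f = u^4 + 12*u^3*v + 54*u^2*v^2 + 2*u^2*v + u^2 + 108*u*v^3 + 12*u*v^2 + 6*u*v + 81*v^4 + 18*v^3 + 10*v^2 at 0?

The Hessian of f at 0 is [[2, 6], [6, 20]] with rank 2, so corank 0. A Groebner basis of the Jacobian ideal J(f) in C{u,v} is {u, v}; counting standard monomials gives mu = 1. Corank 0: nondegenerate Morse point, so A_1.

A_1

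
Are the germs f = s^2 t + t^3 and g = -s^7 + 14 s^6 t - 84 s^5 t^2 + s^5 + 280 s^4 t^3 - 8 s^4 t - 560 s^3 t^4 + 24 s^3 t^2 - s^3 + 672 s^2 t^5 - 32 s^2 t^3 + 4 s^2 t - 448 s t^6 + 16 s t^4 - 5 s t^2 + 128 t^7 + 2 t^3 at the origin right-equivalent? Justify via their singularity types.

The Hessian of f at 0 is [[0, 0], [0, 0]] with rank 0, so corank 2. A Groebner basis of the Jacobian ideal J(f) in C{s,t} is {t^3, s^2 + 3*t^2, s*t}; counting standard monomials gives mu = 4. Corank 2; j^3 = t*(s^2 + t^2) splits into three distinct lines over C (the quadratic factor has nonzero discriminant), so D_4. The Hessian of g at 0 is [[0, 0], [0, 0]] with rank 0, so corank 2. A Groebner basis of the Jacobian ideal J(g) in C{s,t} is {s*t/6 + t^4 - t^2/6, s*t^2 - t^3, s^2 - 17*s*t/6 + 11*t^2/6}; counting standard monomials gives mu = 6. Corank 2; j^3 = -(s - 2*t)*(s - t)^2 has shape L^2 M (L != M), so D-series; mu = 6 gives D_6. f is D_4 but g is D_6, hence not right-equivalent.

No.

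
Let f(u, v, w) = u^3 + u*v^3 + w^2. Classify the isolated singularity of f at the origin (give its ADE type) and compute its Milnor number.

Type E_7, Milnor number mu = 7.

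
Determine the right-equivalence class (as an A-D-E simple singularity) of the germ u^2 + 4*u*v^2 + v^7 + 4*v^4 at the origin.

The Hessian of f at 0 is [[2, 0], [0, 0]] with rank 1, so corank 1. A Groebner basis of the Jacobian ideal J(f) in C{u,v} is {u^3, u/2 + v^2}; counting standard monomials gives mu = 6. Corank 1: A-series; mu = 6 gives A_6.

A6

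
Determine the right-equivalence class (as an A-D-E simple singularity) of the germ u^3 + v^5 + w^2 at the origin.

E_8

The Hessian of f at 0 has rank 1. Corank 2; j^3 = u^3 is a perfect cube, so E-series; the 5-jet and mu = 8 give E_8.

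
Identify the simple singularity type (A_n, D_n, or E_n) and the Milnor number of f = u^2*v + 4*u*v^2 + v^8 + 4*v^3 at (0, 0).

Type D_9, Milnor number mu = 9.

The Hessian of f at 0 has rank 0. Corank 2; j^3 = v*(u + 2*v)^2 has shape L^2 M (L != M), so D-series; mu = 9 gives D_9.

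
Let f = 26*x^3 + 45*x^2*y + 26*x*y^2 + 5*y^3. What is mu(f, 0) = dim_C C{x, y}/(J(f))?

4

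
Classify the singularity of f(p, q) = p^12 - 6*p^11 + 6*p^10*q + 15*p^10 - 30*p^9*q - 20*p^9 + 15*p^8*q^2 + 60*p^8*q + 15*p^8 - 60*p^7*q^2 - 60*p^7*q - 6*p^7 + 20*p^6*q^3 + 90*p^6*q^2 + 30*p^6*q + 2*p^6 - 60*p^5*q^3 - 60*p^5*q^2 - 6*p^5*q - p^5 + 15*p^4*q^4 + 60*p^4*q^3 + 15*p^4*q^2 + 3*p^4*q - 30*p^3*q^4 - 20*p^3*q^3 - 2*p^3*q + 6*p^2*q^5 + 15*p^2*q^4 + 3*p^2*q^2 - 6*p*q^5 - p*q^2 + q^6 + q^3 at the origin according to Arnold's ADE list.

D_{7}

The Hessian of f at 0 is [[0, 0], [0, 0]] with rank 0, so corank 2. A Groebner basis of the Jacobian ideal J(f) in C{p,q} is {p^3 - 6*p*q^2 + p*q, p^2*q - 6*p*q^2 + q^2, q^3}; counting standard monomials gives mu = 7. Corank 2; j^3 = -q^2*(p - q) has shape L^2 M (L != M), so D-series; mu = 7 gives D_7.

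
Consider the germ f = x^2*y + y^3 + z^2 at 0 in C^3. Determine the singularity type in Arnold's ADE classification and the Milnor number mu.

Type D4, Milnor number mu = 4.

The Hessian of f at 0 has rank 1. Corank 2; j^3 = y*(x^2 + y^2) splits into three distinct lines over C (the quadratic factor has nonzero discriminant), so D_4.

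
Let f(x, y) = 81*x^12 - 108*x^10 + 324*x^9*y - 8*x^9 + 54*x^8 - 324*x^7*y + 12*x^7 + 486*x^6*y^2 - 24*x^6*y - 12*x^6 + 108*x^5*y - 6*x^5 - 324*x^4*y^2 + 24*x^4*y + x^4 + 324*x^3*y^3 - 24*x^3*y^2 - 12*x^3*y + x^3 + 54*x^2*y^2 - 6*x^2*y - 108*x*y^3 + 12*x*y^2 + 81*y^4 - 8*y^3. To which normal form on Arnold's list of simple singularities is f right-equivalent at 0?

E_6

The Hessian of f at 0 is [[0, 0], [0, 0]] with rank 0, so corank 2. A Groebner basis of the Jacobian ideal J(f) in C{x,y} is {y^4, x*y^2 - 7*y^3/3, x^2 - 4*x*y + 4*y^2}; counting standard monomials gives mu = 6. Corank 2; j^3 = (x - 2*y)^3 is a perfect cube, so E-series; the 4-jet and mu = 6 give E_6.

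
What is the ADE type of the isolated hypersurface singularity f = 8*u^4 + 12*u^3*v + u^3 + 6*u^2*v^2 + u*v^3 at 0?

E_{7}

The Hessian of f at 0 has rank 0. Corank 2; j^3 = u^3 is a perfect cube, so E-series; the 4-jet and mu = 7 give E_7.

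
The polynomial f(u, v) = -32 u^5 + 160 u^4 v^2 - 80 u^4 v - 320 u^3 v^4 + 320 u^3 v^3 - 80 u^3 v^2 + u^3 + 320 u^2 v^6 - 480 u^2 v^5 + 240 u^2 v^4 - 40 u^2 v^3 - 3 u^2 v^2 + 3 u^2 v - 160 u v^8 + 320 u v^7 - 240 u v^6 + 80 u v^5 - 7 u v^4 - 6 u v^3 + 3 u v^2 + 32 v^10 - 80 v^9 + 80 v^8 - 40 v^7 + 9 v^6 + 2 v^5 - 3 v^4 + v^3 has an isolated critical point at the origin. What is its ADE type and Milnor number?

The Hessian of f at 0 has rank 0. Corank 2; j^3 = (u + v)^3 is a perfect cube, so E-series; the 5-jet and mu = 8 give E_8.

Type E8, Milnor number mu = 8.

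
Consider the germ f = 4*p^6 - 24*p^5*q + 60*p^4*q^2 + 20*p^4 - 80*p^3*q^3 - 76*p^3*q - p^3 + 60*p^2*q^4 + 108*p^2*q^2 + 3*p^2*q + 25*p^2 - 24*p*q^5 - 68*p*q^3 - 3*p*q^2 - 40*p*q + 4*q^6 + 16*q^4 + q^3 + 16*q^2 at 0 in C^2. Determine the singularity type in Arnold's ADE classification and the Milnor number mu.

Type A2, Milnor number mu = 2.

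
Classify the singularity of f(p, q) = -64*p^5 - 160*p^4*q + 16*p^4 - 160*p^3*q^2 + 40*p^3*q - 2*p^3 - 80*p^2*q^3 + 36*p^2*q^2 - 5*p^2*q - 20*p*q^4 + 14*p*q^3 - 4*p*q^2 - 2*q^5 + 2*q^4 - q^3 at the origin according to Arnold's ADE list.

D_6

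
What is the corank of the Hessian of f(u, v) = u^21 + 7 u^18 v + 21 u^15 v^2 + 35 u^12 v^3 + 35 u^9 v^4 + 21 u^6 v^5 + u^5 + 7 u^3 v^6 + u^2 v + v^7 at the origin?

2

Hessian at 0 has rank 0.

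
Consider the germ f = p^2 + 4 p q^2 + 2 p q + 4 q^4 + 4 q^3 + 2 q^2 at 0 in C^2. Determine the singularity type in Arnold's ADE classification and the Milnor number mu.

Type A_{1}, Milnor number mu = 1.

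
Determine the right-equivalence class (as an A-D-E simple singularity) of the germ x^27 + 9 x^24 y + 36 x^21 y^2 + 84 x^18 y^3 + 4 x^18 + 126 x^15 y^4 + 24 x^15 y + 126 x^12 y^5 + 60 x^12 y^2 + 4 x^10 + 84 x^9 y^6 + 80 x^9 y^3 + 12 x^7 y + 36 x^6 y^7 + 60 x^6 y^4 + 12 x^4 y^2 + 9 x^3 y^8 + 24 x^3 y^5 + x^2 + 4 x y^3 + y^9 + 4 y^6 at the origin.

The Hessian of f at 0 has rank 1. Corank 1: A-series; mu = 8 gives A_8.

A_{8}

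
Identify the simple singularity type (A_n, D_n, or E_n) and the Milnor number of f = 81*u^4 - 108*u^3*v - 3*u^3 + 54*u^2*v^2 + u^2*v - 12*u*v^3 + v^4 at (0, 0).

Type D_5, Milnor number mu = 5.

The Hessian of f at 0 has rank 0. Corank 2; j^3 = -u^2*(3*u - v) has shape L^2 M (L != M), so D-series; mu = 5 gives D_5.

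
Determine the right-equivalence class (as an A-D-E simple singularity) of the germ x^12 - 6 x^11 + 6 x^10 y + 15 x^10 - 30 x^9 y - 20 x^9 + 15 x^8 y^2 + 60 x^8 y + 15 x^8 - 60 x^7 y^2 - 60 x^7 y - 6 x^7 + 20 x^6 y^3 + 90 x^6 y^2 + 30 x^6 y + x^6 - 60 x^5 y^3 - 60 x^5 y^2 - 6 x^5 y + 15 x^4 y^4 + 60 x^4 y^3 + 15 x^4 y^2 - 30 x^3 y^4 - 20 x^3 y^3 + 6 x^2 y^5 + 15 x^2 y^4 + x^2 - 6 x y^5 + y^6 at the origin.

A5

The Hessian of f at 0 is [[2, 0], [0, 0]] with rank 1, so corank 1. A Groebner basis of the Jacobian ideal J(f) in C{x,y} is {y^5, x}; counting standard monomials gives mu = 5. Corank 1: A-series; mu = 5 gives A_5.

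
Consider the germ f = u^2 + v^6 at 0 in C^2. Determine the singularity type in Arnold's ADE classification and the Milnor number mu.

Type A_{5}, Milnor number mu = 5.

The Hessian of f at 0 is [[2, 0], [0, 0]] with rank 1, so corank 1. A Groebner basis of the Jacobian ideal J(f) in C{u,v} is {v^5, u}; counting standard monomials gives mu = 5. Corank 1: A-series; mu = 5 gives A_5.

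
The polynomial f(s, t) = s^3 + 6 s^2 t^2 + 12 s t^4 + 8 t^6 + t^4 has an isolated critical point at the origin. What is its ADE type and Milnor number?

Type E_{6}, Milnor number mu = 6.

The Hessian of f at 0 is [[0, 0], [0, 0]] with rank 0, so corank 2. A Groebner basis of the Jacobian ideal J(f) in C{s,t} is {s^3, s^2*t, s^2/4 + s*t^2, t^3}; counting standard monomials gives mu = 6. Corank 2; j^3 = s^3 is a perfect cube, so E-series; the 4-jet and mu = 6 give E_6.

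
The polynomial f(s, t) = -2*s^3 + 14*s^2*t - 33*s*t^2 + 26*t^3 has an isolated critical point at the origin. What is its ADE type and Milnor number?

Type D_{4}, Milnor number mu = 4.

The Hessian of f at 0 has rank 0. Corank 2; j^3 = -(s - 2*t)*(2*s^2 - 10*s*t + 13*t^2) splits into three distinct lines over C (the quadratic factor has nonzero discriminant), so D_4.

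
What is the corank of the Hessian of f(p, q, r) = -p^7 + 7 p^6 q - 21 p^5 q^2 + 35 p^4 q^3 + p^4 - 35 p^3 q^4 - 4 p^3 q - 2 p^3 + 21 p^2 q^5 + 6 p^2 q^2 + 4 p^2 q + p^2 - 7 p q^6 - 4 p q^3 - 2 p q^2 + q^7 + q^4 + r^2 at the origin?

1

Hessian at 0 has rank 2.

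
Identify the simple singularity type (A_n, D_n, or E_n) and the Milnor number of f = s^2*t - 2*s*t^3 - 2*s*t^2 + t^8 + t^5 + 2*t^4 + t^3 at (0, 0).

Type D_9, Milnor number mu = 9.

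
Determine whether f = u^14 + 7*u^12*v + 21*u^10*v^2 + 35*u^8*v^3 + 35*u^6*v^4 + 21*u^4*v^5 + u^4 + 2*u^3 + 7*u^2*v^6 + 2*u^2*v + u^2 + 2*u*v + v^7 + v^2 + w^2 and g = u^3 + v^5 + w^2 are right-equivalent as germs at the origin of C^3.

No.

The Hessian of f at 0 has rank 2. Corank 1: A-series; mu = 6 gives A_6. The Hessian of g at 0 has rank 1. Corank 2; j^3 = u^3 is a perfect cube, so E-series; the 5-jet and mu = 8 give E_8. f is A_6 but g is E_8, hence not right-equivalent.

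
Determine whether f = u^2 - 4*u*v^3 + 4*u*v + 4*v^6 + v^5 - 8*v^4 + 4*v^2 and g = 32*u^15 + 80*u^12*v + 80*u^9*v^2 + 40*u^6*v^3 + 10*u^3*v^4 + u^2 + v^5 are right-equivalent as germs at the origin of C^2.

Yes.

The Hessian of f at 0 is [[2, 4], [4, 8]] with rank 1, so corank 1. A Groebner basis of the Jacobian ideal J(f) in C{u,v} is {-u/2 + v^3 - v, u^2 - 4*v^2, u*v + 2*v^2}; counting standard monomials gives mu = 4. Corank 1: A-series; mu = 4 gives A_4. The Hessian of g at 0 is [[2, 0], [0, 0]] with rank 1, so corank 1. A Groebner basis of the Jacobian ideal J(g) in C{u,v} is {v^4, u}; counting standard monomials gives mu = 4. Corank 1: A-series; mu = 4 gives A_4. Both have type A_4, hence right-equivalent.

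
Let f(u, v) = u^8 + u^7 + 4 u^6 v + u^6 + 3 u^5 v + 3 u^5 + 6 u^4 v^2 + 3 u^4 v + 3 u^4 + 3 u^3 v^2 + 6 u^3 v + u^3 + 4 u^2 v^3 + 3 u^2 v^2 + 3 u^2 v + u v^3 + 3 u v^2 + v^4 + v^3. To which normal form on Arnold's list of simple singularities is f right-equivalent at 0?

The Hessian of f at 0 is [[0, 0], [0, 0]] with rank 0, so corank 2. A Groebner basis of the Jacobian ideal J(f) in C{u,v} is {3*u^2/4 + 3*u*v/2 + v^4 + v^3/4 + 3*v^2/4, u^3 - 3*u^2/2 - 3*u*v + v^3/2 - 3*v^2/2, u^2*v + 5*u^2/4 + 5*u*v/2 - 7*v^3/12 + 5*v^2/4, -3*u^2/4 + u*v^2 - 3*u*v/2 + 3*v^3/4 - 3*v^2/4}; counting standard monomials gives mu = 7. Corank 2; j^3 = (u + v)^3 is a perfect cube, so E-series; the 4-jet and mu = 7 give E_7.

E7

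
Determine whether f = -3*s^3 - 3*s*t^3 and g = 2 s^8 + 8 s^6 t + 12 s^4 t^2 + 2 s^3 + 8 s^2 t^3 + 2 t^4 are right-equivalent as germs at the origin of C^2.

No.

The Hessian of f at 0 has rank 0. Corank 2; j^3 = -3*s^3 is a perfect cube, so E-series; the 4-jet and mu = 7 give E_7. The Hessian of g at 0 has rank 0. Corank 2; j^3 = 2*s^3 is a perfect cube, so E-series; the 4-jet and mu = 6 give E_6. f is E_7 but g is E_6, hence not right-equivalent.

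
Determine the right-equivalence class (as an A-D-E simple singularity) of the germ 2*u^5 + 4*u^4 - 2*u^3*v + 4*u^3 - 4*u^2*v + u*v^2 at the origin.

D_6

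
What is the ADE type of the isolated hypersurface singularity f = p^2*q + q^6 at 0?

The Hessian of f at 0 has rank 0. Corank 2; j^3 = p^2*q has shape L^2 M (L != M), so D-series; mu = 7 gives D_7.

D_7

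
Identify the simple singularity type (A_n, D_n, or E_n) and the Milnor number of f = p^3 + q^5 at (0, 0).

The Hessian of f at 0 is [[0, 0], [0, 0]] with rank 0, so corank 2. A Groebner basis of the Jacobian ideal J(f) in C{p,q} is {q^4, p^2}; counting standard monomials gives mu = 8. Corank 2; j^3 = p^3 is a perfect cube, so E-series; the 5-jet and mu = 8 give E_8.

Type E_{8}, Milnor number mu = 8.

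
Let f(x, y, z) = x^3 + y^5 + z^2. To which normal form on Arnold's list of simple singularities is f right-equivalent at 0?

E_8

The Hessian of f at 0 is [[0, 0, 0], [0, 0, 0], [0, 0, 2]] with rank 1, so corank 2. A Groebner basis of the Jacobian ideal J(f) in C{x,y,z} is {y^4, x^2, z}; counting standard monomials gives mu = 8. Corank 2; j^3 = x^3 is a perfect cube, so E-series; the 5-jet and mu = 8 give E_8.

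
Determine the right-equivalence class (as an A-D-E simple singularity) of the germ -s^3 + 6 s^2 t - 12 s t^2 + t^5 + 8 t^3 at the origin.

The Hessian of f at 0 has rank 0. Corank 2; j^3 = -(s - 2*t)^3 is a perfect cube, so E-series; the 5-jet and mu = 8 give E_8.

E_{8}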